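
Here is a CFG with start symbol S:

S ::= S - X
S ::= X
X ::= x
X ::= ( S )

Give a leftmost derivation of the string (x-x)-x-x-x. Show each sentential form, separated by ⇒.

S ⇒ S-X ⇒ S-X-X ⇒ S-X-X-X ⇒ X-X-X-X ⇒ (S)-X-X-X ⇒ (S-X)-X-X-X ⇒ (X-X)-X-X-X ⇒ (x-X)-X-X-X ⇒ (x-x)-X-X-X ⇒ (x-x)-x-X-X ⇒ (x-x)-x-x-X ⇒ (x-x)-x-x-x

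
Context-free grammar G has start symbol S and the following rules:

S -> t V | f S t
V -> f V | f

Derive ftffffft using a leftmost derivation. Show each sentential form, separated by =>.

S => fSt => ftVt => ftfVt => ftffVt => ftfffVt => ftffffVt => ftffffft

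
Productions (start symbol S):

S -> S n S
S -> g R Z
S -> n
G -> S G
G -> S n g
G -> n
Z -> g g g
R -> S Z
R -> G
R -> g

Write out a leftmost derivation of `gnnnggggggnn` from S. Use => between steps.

S => SnS   [S -> S n S]
SnS => gRZnS   [S -> g R Z]
gRZnS => gSZZnS   [R -> S Z]
gSZZnS => gSnSZZnS   [S -> S n S]
gSnSZZnS => gnnSZZnS   [S -> n]
gnnSZZnS => gnnnZZnS   [S -> n]
gnnnZZnS => gnnngggZnS   [Z -> g g g]
gnnngggZnS => gnnnggggggnS   [Z -> g g g]
gnnnggggggnS => gnnnggggggnn   [S -> n]

S=>SnS=>gRZnS=>gSZZnS=>gSnSZZnS=>gnnSZZnS=>gnnnZZnS=>gnnngggZnS=>gnnnggggggnS=>gnnnggggggnn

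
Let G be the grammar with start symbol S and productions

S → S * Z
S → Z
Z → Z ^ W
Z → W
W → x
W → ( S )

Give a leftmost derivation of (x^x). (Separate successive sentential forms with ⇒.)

S ⇒ Z ⇒ W ⇒ (S) ⇒ (Z) ⇒ (Z^W) ⇒ (W^W) ⇒ (x^W) ⇒ (x^x)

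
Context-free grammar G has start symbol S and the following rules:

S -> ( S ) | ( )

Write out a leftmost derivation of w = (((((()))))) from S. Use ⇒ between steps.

S ⇒ (S)   [S -> ( S )]
(S) ⇒ ((S))   [S -> ( S )]
((S)) ⇒ (((S)))   [S -> ( S )]
(((S))) ⇒ ((((S))))   [S -> ( S )]
((((S)))) ⇒ (((((S)))))   [S -> ( S )]
(((((S))))) ⇒ (((((())))))   [S -> ( )]

S⇒(S)⇒((S))⇒(((S)))⇒((((S))))⇒(((((S)))))⇒(((((())))))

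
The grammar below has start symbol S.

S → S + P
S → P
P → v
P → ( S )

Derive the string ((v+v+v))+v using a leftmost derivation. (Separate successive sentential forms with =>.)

S => S+P   [S → S + P]
S+P => P+P   [S → P]
P+P => (S)+P   [P → ( S )]
(S)+P => (P)+P   [S → P]
(P)+P => ((S))+P   [P → ( S )]
((S))+P => ((S+P))+P   [S → S + P]
((S+P))+P => ((S+P+P))+P   [S → S + P]
((S+P+P))+P => ((P+P+P))+P   [S → P]
((P+P+P))+P => ((v+P+P))+P   [P → v]
((v+P+P))+P => ((v+v+P))+P   [P → v]
((v+v+P))+P => ((v+v+v))+P   [P → v]
((v+v+v))+P => ((v+v+v))+v   [P → v]

S => S+P => P+P => (S)+P => (P)+P => ((S))+P => ((S+P))+P => ((S+P+P))+P => ((P+P+P))+P => ((v+P+P))+P => ((v+v+P))+P => ((v+v+v))+P => ((v+v+v))+v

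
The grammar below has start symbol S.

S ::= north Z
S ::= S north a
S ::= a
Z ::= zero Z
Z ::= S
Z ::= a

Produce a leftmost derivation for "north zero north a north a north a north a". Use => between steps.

S => S north a => S north a north a => north Z north a north a => north zero Z north a north a => north zero S north a north a => north zero S north a north a north a => north zero north Z north a north a north a => north zero north a north a north a north a

S => S north a   [S ::= S north a]
S north a => S north a north a   [S ::= S north a]
S north a north a => north Z north a north a   [S ::= north Z]
north Z north a north a => north zero Z north a north a   [Z ::= zero Z]
north zero Z north a north a => north zero S north a north a   [Z ::= S]
north zero S north a north a => north zero S north a north a north a   [S ::= S north a]
north zero S north a north a north a => north zero north Z north a north a north a   [S ::= north Z]
north zero north Z north a north a north a => north zero north a north a north a north a   [Z ::= a]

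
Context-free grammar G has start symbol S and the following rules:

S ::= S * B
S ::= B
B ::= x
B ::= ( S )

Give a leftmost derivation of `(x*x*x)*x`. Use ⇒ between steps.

S ⇒ S*B ⇒ B*B ⇒ (S)*B ⇒ (S*B)*B ⇒ (S*B*B)*B ⇒ (B*B*B)*B ⇒ (x*B*B)*B ⇒ (x*x*B)*B ⇒ (x*x*x)*B ⇒ (x*x*x)*x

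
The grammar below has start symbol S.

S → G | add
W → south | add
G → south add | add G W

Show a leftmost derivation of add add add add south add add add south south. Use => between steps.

S => G   [S → G]
G => add G W   [G → add G W]
add G W => add add G W W   [G → add G W]
add add G W W => add add add G W W W   [G → add G W]
add add add G W W W => add add add add G W W W W   [G → add G W]
add add add add G W W W W => add add add add south add W W W W   [G → south add]
add add add add south add W W W W => add add add add south add add W W W   [W → add]
add add add add south add add W W W => add add add add south add add add W W   [W → add]
add add add add south add add add W W => add add add add south add add add south W   [W → south]
add add add add south add add add south W => add add add add south add add add south south   [W → south]

S => G => add G W => add add G W W => add add add G W W W => add add add add G W W W W => add add add add south add W W W W => add add add add south add add W W W => add add add add south add add add W W => add add add add south add add add south W => add add add add south add add add south south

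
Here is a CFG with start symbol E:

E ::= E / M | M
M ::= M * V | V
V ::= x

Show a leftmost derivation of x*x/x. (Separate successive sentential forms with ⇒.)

E⇒E/M⇒M/M⇒M*V/M⇒V*V/M⇒x*V/M⇒x*x/M⇒x*x/V⇒x*x/x

E ⇒ E/M   [E ::= E / M]
E/M ⇒ M/M   [E ::= M]
M/M ⇒ M*V/M   [M ::= M * V]
M*V/M ⇒ V*V/M   [M ::= V]
V*V/M ⇒ x*V/M   [V ::= x]
x*V/M ⇒ x*x/M   [V ::= x]
x*x/M ⇒ x*x/V   [M ::= V]
x*x/V ⇒ x*x/x   [V ::= x]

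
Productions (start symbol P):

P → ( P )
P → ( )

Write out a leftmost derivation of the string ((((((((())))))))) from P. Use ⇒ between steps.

P ⇒ (P) ⇒ ((P)) ⇒ (((P))) ⇒ ((((P)))) ⇒ (((((P))))) ⇒ ((((((P)))))) ⇒ (((((((P))))))) ⇒ ((((((((P)))))))) ⇒ ((((((((()))))))))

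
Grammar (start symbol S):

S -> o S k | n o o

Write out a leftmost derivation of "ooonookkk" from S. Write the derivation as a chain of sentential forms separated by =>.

S => oSk   [S -> o S k]
oSk => ooSkk   [S -> o S k]
ooSkk => oooSkkk   [S -> o S k]
oooSkkk => ooonookkk   [S -> n o o]

S=>oSk=>ooSkk=>oooSkkk=>ooonookkk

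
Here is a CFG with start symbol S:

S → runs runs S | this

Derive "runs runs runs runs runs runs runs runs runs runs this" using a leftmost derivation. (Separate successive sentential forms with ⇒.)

S ⇒ runs runs S   [S → runs runs S]
runs runs S ⇒ runs runs runs runs S   [S → runs runs S]
runs runs runs runs S ⇒ runs runs runs runs runs runs S   [S → runs runs S]
runs runs runs runs runs runs S ⇒ runs runs runs runs runs runs runs runs S   [S → runs runs S]
runs runs runs runs runs runs runs runs S ⇒ runs runs runs runs runs runs runs runs runs runs S   [S → runs runs S]
runs runs runs runs runs runs runs runs runs runs S ⇒ runs runs runs runs runs runs runs runs runs runs this   [S → this]

S ⇒ runs runs S ⇒ runs runs runs runs S ⇒ runs runs runs runs runs runs S ⇒ runs runs runs runs runs runs runs runs S ⇒ runs runs runs runs runs runs runs runs runs runs S ⇒ runs runs runs runs runs runs runs runs runs runs this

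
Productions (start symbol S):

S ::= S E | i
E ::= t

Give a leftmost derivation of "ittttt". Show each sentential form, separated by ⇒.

S⇒SE⇒SEE⇒SEEE⇒SEEEE⇒SEEEEE⇒iEEEEE⇒itEEEE⇒ittEEE⇒itttEE⇒ittttE⇒ittttt

S ⇒ SE   [S ::= S E]
SE ⇒ SEE   [S ::= S E]
SEE ⇒ SEEE   [S ::= S E]
SEEE ⇒ SEEEE   [S ::= S E]
SEEEE ⇒ SEEEEE   [S ::= S E]
SEEEEE ⇒ iEEEEE   [S ::= i]
iEEEEE ⇒ itEEEE   [E ::= t]
itEEEE ⇒ ittEEE   [E ::= t]
ittEEE ⇒ itttEE   [E ::= t]
itttEE ⇒ ittttE   [E ::= t]
ittttE ⇒ ittttt   [E ::= t]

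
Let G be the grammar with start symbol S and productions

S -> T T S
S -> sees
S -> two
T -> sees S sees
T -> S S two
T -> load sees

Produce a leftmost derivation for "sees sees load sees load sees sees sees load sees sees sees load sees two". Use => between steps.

S => T T S => sees S sees T S => sees T T S sees T S => sees sees S sees T S sees T S => sees sees T T S sees T S sees T S => sees sees load sees T S sees T S sees T S => sees sees load sees load sees S sees T S sees T S => sees sees load sees load sees sees sees T S sees T S => sees sees load sees load sees sees sees load sees S sees T S => sees sees load sees load sees sees sees load sees sees sees T S => sees sees load sees load sees sees sees load sees sees sees load sees S => sees sees load sees load sees sees sees load sees sees sees load sees two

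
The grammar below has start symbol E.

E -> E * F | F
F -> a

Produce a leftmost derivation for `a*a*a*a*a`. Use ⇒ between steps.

E ⇒ E*F   [E -> E * F]
E*F ⇒ E*F*F   [E -> E * F]
E*F*F ⇒ E*F*F*F   [E -> E * F]
E*F*F*F ⇒ E*F*F*F*F   [E -> E * F]
E*F*F*F*F ⇒ F*F*F*F*F   [E -> F]
F*F*F*F*F ⇒ a*F*F*F*F   [F -> a]
a*F*F*F*F ⇒ a*a*F*F*F   [F -> a]
a*a*F*F*F ⇒ a*a*a*F*F   [F -> a]
a*a*a*F*F ⇒ a*a*a*a*F   [F -> a]
a*a*a*a*F ⇒ a*a*a*a*a   [F -> a]

E⇒E*F⇒E*F*F⇒E*F*F*F⇒E*F*F*F*F⇒F*F*F*F*F⇒a*F*F*F*F⇒a*a*F*F*F⇒a*a*a*F*F⇒a*a*a*a*F⇒a*a*a*a*a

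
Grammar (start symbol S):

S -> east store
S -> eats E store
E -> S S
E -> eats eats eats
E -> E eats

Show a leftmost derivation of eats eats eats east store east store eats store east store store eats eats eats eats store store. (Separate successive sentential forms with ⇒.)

S ⇒ eats E store ⇒ eats S S store ⇒ eats eats E store S store ⇒ eats eats S S store S store ⇒ eats eats eats E store S store S store ⇒ eats eats eats E eats store S store S store ⇒ eats eats eats S S eats store S store S store ⇒ eats eats eats east store S eats store S store S store ⇒ eats eats eats east store east store eats store S store S store ⇒ eats eats eats east store east store eats store east store store S store ⇒ eats eats eats east store east store eats store east store store eats E store store ⇒ eats eats eats east store east store eats store east store store eats eats eats eats store store

S ⇒ eats E store   [S -> eats E store]
eats E store ⇒ eats S S store   [E -> S S]
eats S S store ⇒ eats eats E store S store   [S -> eats E store]
eats eats E store S store ⇒ eats eats S S store S store   [E -> S S]
eats eats S S store S store ⇒ eats eats eats E store S store S store   [S -> eats E store]
eats eats eats E store S store S store ⇒ eats eats eats E eats store S store S store   [E -> E eats]
eats eats eats E eats store S store S store ⇒ eats eats eats S S eats store S store S store   [E -> S S]
eats eats eats S S eats store S store S store ⇒ eats eats eats east store S eats store S store S store   [S -> east store]
eats eats eats east store S eats store S store S store ⇒ eats eats eats east store east store eats store S store S store   [S -> east store]
eats eats eats east store east store eats store S store S store ⇒ eats eats eats east store east store eats store east store store S store   [S -> east store]
eats eats eats east store east store eats store east store store S store ⇒ eats eats eats east store east store eats store east store store eats E store store   [S -> eats E store]
eats eats eats east store east store eats store east store store eats E store store ⇒ eats eats eats east store east store eats store east store store eats eats eats eats store store   [E -> eats eats eats]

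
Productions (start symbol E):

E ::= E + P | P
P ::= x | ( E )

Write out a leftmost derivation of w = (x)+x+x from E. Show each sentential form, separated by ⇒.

E ⇒ E+P   [E ::= E + P]
E+P ⇒ E+P+P   [E ::= E + P]
E+P+P ⇒ P+P+P   [E ::= P]
P+P+P ⇒ (E)+P+P   [P ::= ( E )]
(E)+P+P ⇒ (P)+P+P   [E ::= P]
(P)+P+P ⇒ (x)+P+P   [P ::= x]
(x)+P+P ⇒ (x)+x+P   [P ::= x]
(x)+x+P ⇒ (x)+x+x   [P ::= x]

E⇒E+P⇒E+P+P⇒P+P+P⇒(E)+P+P⇒(P)+P+P⇒(x)+P+P⇒(x)+x+P⇒(x)+x+x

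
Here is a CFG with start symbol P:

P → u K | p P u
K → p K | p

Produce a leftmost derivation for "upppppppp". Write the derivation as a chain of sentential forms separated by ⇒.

P ⇒ uK ⇒ upK ⇒ uppK ⇒ upppK ⇒ uppppK ⇒ upppppK ⇒ uppppppK ⇒ upppppppK ⇒ upppppppp

P ⇒ uK   [P → u K]
uK ⇒ upK   [K → p K]
upK ⇒ uppK   [K → p K]
uppK ⇒ upppK   [K → p K]
upppK ⇒ uppppK   [K → p K]
uppppK ⇒ upppppK   [K → p K]
upppppK ⇒ uppppppK   [K → p K]
uppppppK ⇒ upppppppK   [K → p K]
upppppppK ⇒ upppppppp   [K → p]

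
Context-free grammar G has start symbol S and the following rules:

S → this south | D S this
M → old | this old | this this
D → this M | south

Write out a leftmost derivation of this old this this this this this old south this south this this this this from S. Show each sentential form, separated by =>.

S => D S this => this M S this => this old S this => this old D S this this => this old this M S this this => this old this this this S this this => this old this this this D S this this this => this old this this this this M S this this this => this old this this this this this old S this this this => this old this this this this this old D S this this this this => this old this this this this this old south S this this this this => this old this this this this this old south this south this this this this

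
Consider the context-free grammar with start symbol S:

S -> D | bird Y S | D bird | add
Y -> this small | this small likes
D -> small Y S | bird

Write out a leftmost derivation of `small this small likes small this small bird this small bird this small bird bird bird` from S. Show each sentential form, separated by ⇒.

S ⇒ D bird ⇒ small Y S bird ⇒ small this small likes S bird ⇒ small this small likes D bird ⇒ small this small likes small Y S bird ⇒ small this small likes small this small S bird ⇒ small this small likes small this small bird Y S bird ⇒ small this small likes small this small bird this small S bird ⇒ small this small likes small this small bird this small bird Y S bird ⇒ small this small likes small this small bird this small bird this small S bird ⇒ small this small likes small this small bird this small bird this small D bird bird ⇒ small this small likes small this small bird this small bird this small bird bird bird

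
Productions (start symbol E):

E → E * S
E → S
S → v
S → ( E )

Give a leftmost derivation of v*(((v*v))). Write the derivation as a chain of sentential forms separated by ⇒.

E ⇒ E*S ⇒ S*S ⇒ v*S ⇒ v*(E) ⇒ v*(S) ⇒ v*((E)) ⇒ v*((S)) ⇒ v*(((E))) ⇒ v*(((E*S))) ⇒ v*(((S*S))) ⇒ v*(((v*S))) ⇒ v*(((v*v)))

E ⇒ E*S   [E → E * S]
E*S ⇒ S*S   [E → S]
S*S ⇒ v*S   [S → v]
v*S ⇒ v*(E)   [S → ( E )]
v*(E) ⇒ v*(S)   [E → S]
v*(S) ⇒ v*((E))   [S → ( E )]
v*((E)) ⇒ v*((S))   [E → S]
v*((S)) ⇒ v*(((E)))   [S → ( E )]
v*(((E))) ⇒ v*(((E*S)))   [E → E * S]
v*(((E*S))) ⇒ v*(((S*S)))   [E → S]
v*(((S*S))) ⇒ v*(((v*S)))   [S → v]
v*(((v*S))) ⇒ v*(((v*v)))   [S → v]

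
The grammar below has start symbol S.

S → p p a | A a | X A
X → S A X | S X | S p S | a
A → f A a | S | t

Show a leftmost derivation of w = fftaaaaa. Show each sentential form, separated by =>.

S=>Aa=>Sa=>Aaa=>fAaaa=>ffAaaaa=>ffSaaaa=>ffAaaaaa=>fftaaaaa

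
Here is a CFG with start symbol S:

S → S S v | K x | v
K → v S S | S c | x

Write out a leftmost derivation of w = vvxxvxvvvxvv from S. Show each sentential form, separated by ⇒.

S⇒SSv⇒KxSv⇒vSSxSv⇒vSSvSxSv⇒vKxSvSxSv⇒vvSSxSvSxSv⇒vvKxSxSvSxSv⇒vvxxSxSvSxSv⇒vvxxvxSvSxSv⇒vvxxvxvvSxSv⇒vvxxvxvvvxSv⇒vvxxvxvvvxvv

S ⇒ SSv   [S → S S v]
SSv ⇒ KxSv   [S → K x]
KxSv ⇒ vSSxSv   [K → v S S]
vSSxSv ⇒ vSSvSxSv   [S → S S v]
vSSvSxSv ⇒ vKxSvSxSv   [S → K x]
vKxSvSxSv ⇒ vvSSxSvSxSv   [K → v S S]
vvSSxSvSxSv ⇒ vvKxSxSvSxSv   [S → K x]
vvKxSxSvSxSv ⇒ vvxxSxSvSxSv   [K → x]
vvxxSxSvSxSv ⇒ vvxxvxSvSxSv   [S → v]
vvxxvxSvSxSv ⇒ vvxxvxvvSxSv   [S → v]
vvxxvxvvSxSv ⇒ vvxxvxvvvxSv   [S → v]
vvxxvxvvvxSv ⇒ vvxxvxvvvxvv   [S → v]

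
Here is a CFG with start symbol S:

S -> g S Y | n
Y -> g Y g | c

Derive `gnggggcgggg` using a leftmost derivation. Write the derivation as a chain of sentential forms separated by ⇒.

S ⇒ gSY   [S -> g S Y]
gSY ⇒ gnY   [S -> n]
gnY ⇒ gngYg   [Y -> g Y g]
gngYg ⇒ gnggYgg   [Y -> g Y g]
gnggYgg ⇒ gngggYggg   [Y -> g Y g]
gngggYggg ⇒ gnggggYgggg   [Y -> g Y g]
gnggggYgggg ⇒ gnggggcgggg   [Y -> c]

S ⇒ gSY ⇒ gnY ⇒ gngYg ⇒ gnggYgg ⇒ gngggYggg ⇒ gnggggYgggg ⇒ gnggggcgggg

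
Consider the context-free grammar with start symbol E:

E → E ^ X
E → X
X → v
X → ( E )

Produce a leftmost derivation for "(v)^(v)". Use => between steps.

E => E^X => X^X => (E)^X => (X)^X => (v)^X => (v)^(E) => (v)^(X) => (v)^(v)

E => E^X   [E → E ^ X]
E^X => X^X   [E → X]
X^X => (E)^X   [X → ( E )]
(E)^X => (X)^X   [E → X]
(X)^X => (v)^X   [X → v]
(v)^X => (v)^(E)   [X → ( E )]
(v)^(E) => (v)^(X)   [E → X]
(v)^(X) => (v)^(v)   [X → v]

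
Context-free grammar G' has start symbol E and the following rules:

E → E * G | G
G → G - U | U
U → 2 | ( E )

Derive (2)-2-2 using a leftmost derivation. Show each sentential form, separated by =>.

E=>G=>G-U=>G-U-U=>U-U-U=>(E)-U-U=>(G)-U-U=>(U)-U-U=>(2)-U-U=>(2)-2-U=>(2)-2-2

E => G   [E → G]
G => G-U   [G → G - U]
G-U => G-U-U   [G → G - U]
G-U-U => U-U-U   [G → U]
U-U-U => (E)-U-U   [U → ( E )]
(E)-U-U => (G)-U-U   [E → G]
(G)-U-U => (U)-U-U   [G → U]
(U)-U-U => (2)-U-U   [U → 2]
(2)-U-U => (2)-2-U   [U → 2]
(2)-2-U => (2)-2-2   [U → 2]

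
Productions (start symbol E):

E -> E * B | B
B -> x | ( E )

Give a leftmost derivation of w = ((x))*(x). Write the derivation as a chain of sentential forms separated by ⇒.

E ⇒ E*B   [E -> E * B]
E*B ⇒ B*B   [E -> B]
B*B ⇒ (E)*B   [B -> ( E )]
(E)*B ⇒ (B)*B   [E -> B]
(B)*B ⇒ ((E))*B   [B -> ( E )]
((E))*B ⇒ ((B))*B   [E -> B]
((B))*B ⇒ ((x))*B   [B -> x]
((x))*B ⇒ ((x))*(E)   [B -> ( E )]
((x))*(E) ⇒ ((x))*(B)   [E -> B]
((x))*(B) ⇒ ((x))*(x)   [B -> x]

E⇒E*B⇒B*B⇒(E)*B⇒(B)*B⇒((E))*B⇒((B))*B⇒((x))*B⇒((x))*(E)⇒((x))*(B)⇒((x))*(x)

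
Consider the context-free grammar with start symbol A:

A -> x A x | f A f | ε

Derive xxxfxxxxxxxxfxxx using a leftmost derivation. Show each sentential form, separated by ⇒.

A ⇒ xAx   [A -> x A x]
xAx ⇒ xxAxx   [A -> x A x]
xxAxx ⇒ xxxAxxx   [A -> x A x]
xxxAxxx ⇒ xxxfAfxxx   [A -> f A f]
xxxfAfxxx ⇒ xxxfxAxfxxx   [A -> x A x]
xxxfxAxfxxx ⇒ xxxfxxAxxfxxx   [A -> x A x]
xxxfxxAxxfxxx ⇒ xxxfxxxAxxxfxxx   [A -> x A x]
xxxfxxxAxxxfxxx ⇒ xxxfxxxxAxxxxfxxx   [A -> x A x]
xxxfxxxxAxxxxfxxx ⇒ xxxfxxxxxxxxfxxx   [A -> ε]

A ⇒ xAx ⇒ xxAxx ⇒ xxxAxxx ⇒ xxxfAfxxx ⇒ xxxfxAxfxxx ⇒ xxxfxxAxxfxxx ⇒ xxxfxxxAxxxfxxx ⇒ xxxfxxxxAxxxxfxxx ⇒ xxxfxxxxxxxxfxxx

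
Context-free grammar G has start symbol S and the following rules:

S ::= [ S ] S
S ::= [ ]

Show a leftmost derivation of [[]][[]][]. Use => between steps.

S => [S]S => [[]]S => [[]][S]S => [[]][[]]S => [[]][[]][]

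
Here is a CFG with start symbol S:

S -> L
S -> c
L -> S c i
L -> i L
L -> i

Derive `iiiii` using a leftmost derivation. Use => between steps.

S => L   [S -> L]
L => iL   [L -> i L]
iL => iiL   [L -> i L]
iiL => iiiL   [L -> i L]
iiiL => iiiiL   [L -> i L]
iiiiL => iiiii   [L -> i]

S => L => iL => iiL => iiiL => iiiiL => iiiii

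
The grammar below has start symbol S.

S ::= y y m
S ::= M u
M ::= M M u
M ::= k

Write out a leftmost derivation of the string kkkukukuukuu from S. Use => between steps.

S => Mu   [S ::= M u]
Mu => MMuu   [M ::= M M u]
MMuu => MMuMuu   [M ::= M M u]
MMuMuu => kMuMuu   [M ::= k]
kMuMuu => kMMuuMuu   [M ::= M M u]
kMMuuMuu => kMMuMuuMuu   [M ::= M M u]
kMMuMuuMuu => kMMuMuMuuMuu   [M ::= M M u]
kMMuMuMuuMuu => kkMuMuMuuMuu   [M ::= k]
kkMuMuMuuMuu => kkkuMuMuuMuu   [M ::= k]
kkkuMuMuuMuu => kkkukuMuuMuu   [M ::= k]
kkkukuMuuMuu => kkkukukuuMuu   [M ::= k]
kkkukukuuMuu => kkkukukuukuu   [M ::= k]

S=>Mu=>MMuu=>MMuMuu=>kMuMuu=>kMMuuMuu=>kMMuMuuMuu=>kMMuMuMuuMuu=>kkMuMuMuuMuu=>kkkuMuMuuMuu=>kkkukuMuuMuu=>kkkukukuuMuu=>kkkukukuukuu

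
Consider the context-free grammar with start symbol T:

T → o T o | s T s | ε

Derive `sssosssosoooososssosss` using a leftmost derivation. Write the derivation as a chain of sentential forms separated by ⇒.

T ⇒ sTs   [T → s T s]
sTs ⇒ ssTss   [T → s T s]
ssTss ⇒ sssTsss   [T → s T s]
sssTsss ⇒ sssoTosss   [T → o T o]
sssoTosss ⇒ sssosTsosss   [T → s T s]
sssosTsosss ⇒ sssossTssosss   [T → s T s]
sssossTssosss ⇒ sssosssTsssosss   [T → s T s]
sssosssTsssosss ⇒ sssosssoTosssosss   [T → o T o]
sssosssoTosssosss ⇒ sssosssosTsosssosss   [T → s T s]
sssosssosTsosssosss ⇒ sssosssosoTososssosss   [T → o T o]
sssosssosoTososssosss ⇒ sssosssosooToososssosss   [T → o T o]
sssosssosooToososssosss ⇒ sssosssosoooososssosss   [T → ε]

T ⇒ sTs ⇒ ssTss ⇒ sssTsss ⇒ sssoTosss ⇒ sssosTsosss ⇒ sssossTssosss ⇒ sssosssTsssosss ⇒ sssosssoTosssosss ⇒ sssosssosTsosssosss ⇒ sssosssosoTososssosss ⇒ sssosssosooToososssosss ⇒ sssosssosoooososssosss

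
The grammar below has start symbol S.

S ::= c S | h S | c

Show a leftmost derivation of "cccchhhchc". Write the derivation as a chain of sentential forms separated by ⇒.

S⇒cS⇒ccS⇒cccS⇒ccccS⇒cccchS⇒cccchhS⇒cccchhhS⇒cccchhhcS⇒cccchhhchS⇒cccchhhchc

S ⇒ cS   [S ::= c S]
cS ⇒ ccS   [S ::= c S]
ccS ⇒ cccS   [S ::= c S]
cccS ⇒ ccccS   [S ::= c S]
ccccS ⇒ cccchS   [S ::= h S]
cccchS ⇒ cccchhS   [S ::= h S]
cccchhS ⇒ cccchhhS   [S ::= h S]
cccchhhS ⇒ cccchhhcS   [S ::= c S]
cccchhhcS ⇒ cccchhhchS   [S ::= h S]
cccchhhchS ⇒ cccchhhchc   [S ::= c]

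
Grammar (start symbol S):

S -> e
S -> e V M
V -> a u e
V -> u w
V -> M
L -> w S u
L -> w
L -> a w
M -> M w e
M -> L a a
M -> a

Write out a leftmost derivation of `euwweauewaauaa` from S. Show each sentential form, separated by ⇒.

S ⇒ eVM ⇒ euwM ⇒ euwLaa ⇒ euwwSuaa ⇒ euwweVMuaa ⇒ euwweaueMuaa ⇒ euwweaueLaauaa ⇒ euwweauewaauaa

S ⇒ eVM   [S -> e V M]
eVM ⇒ euwM   [V -> u w]
euwM ⇒ euwLaa   [M -> L a a]
euwLaa ⇒ euwwSuaa   [L -> w S u]
euwwSuaa ⇒ euwweVMuaa   [S -> e V M]
euwweVMuaa ⇒ euwweaueMuaa   [V -> a u e]
euwweaueMuaa ⇒ euwweaueLaauaa   [M -> L a a]
euwweaueLaauaa ⇒ euwweauewaauaa   [L -> w]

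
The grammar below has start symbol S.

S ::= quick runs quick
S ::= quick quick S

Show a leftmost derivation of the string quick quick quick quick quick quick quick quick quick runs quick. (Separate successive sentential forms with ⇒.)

S ⇒ quick quick S ⇒ quick quick quick quick S ⇒ quick quick quick quick quick quick S ⇒ quick quick quick quick quick quick quick quick S ⇒ quick quick quick quick quick quick quick quick quick runs quick

S ⇒ quick quick S   [S ::= quick quick S]
quick quick S ⇒ quick quick quick quick S   [S ::= quick quick S]
quick quick quick quick S ⇒ quick quick quick quick quick quick S   [S ::= quick quick S]
quick quick quick quick quick quick S ⇒ quick quick quick quick quick quick quick quick S   [S ::= quick quick S]
quick quick quick quick quick quick quick quick S ⇒ quick quick quick quick quick quick quick quick quick runs quick   [S ::= quick runs quick]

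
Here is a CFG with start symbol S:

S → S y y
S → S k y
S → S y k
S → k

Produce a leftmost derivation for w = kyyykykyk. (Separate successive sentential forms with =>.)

S => Syk => Sykyk => Sykykyk => Syyykykyk => kyyykykyk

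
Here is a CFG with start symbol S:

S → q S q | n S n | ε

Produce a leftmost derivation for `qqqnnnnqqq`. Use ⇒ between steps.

S⇒qSq⇒qqSqq⇒qqqSqqq⇒qqqnSnqqq⇒qqqnnSnnqqq⇒qqqnnnnqqq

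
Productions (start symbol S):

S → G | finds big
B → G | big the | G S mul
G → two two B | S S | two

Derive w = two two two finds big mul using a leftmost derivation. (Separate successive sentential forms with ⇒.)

S ⇒ G ⇒ two two B ⇒ two two G S mul ⇒ two two two S mul ⇒ two two two finds big mul

S ⇒ G   [S → G]
G ⇒ two two B   [G → two two B]
two two B ⇒ two two G S mul   [B → G S mul]
two two G S mul ⇒ two two two S mul   [G → two]
two two two S mul ⇒ two two two finds big mul   [S → finds big]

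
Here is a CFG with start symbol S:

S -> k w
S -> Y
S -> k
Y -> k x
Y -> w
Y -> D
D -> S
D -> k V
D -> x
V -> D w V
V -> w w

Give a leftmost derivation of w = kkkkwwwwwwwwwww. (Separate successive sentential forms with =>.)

S=>Y=>D=>kV=>kDwV=>kkVwV=>kkDwVwV=>kkkVwVwV=>kkkDwVwVwV=>kkkkVwVwVwV=>kkkkwwwVwVwV=>kkkkwwwwwwVwV=>kkkkwwwwwwwwwV=>kkkkwwwwwwwwwww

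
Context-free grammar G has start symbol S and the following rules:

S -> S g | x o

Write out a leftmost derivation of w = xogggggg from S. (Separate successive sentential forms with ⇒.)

S ⇒ Sg ⇒ Sgg ⇒ Sggg ⇒ Sgggg ⇒ Sggggg ⇒ Sgggggg ⇒ xogggggg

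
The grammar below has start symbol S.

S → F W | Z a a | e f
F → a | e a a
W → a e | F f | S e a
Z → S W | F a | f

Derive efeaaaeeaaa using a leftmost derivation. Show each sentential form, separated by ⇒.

S⇒Zaa⇒SWaa⇒efWaa⇒efSeaaa⇒efFWeaaa⇒efeaaWeaaa⇒efeaaaeeaaa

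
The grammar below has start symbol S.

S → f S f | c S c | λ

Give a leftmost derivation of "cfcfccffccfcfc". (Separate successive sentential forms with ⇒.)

S ⇒ cSc ⇒ cfSfc ⇒ cfcScfc ⇒ cfcfSfcfc ⇒ cfcfcScfcfc ⇒ cfcfccSccfcfc ⇒ cfcfccfSfccfcfc ⇒ cfcfccffccfcfc

S ⇒ cSc   [S → c S c]
cSc ⇒ cfSfc   [S → f S f]
cfSfc ⇒ cfcScfc   [S → c S c]
cfcScfc ⇒ cfcfSfcfc   [S → f S f]
cfcfSfcfc ⇒ cfcfcScfcfc   [S → c S c]
cfcfcScfcfc ⇒ cfcfccSccfcfc   [S → c S c]
cfcfccSccfcfc ⇒ cfcfccfSfccfcfc   [S → f S f]
cfcfccfSfccfcfc ⇒ cfcfccffccfcfc   [S → λ]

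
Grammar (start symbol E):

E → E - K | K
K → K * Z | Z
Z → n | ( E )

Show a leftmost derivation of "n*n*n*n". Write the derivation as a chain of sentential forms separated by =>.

E=>K=>K*Z=>K*Z*Z=>K*Z*Z*Z=>Z*Z*Z*Z=>n*Z*Z*Z=>n*n*Z*Z=>n*n*n*Z=>n*n*n*n

E => K   [E → K]
K => K*Z   [K → K * Z]
K*Z => K*Z*Z   [K → K * Z]
K*Z*Z => K*Z*Z*Z   [K → K * Z]
K*Z*Z*Z => Z*Z*Z*Z   [K → Z]
Z*Z*Z*Z => n*Z*Z*Z   [Z → n]
n*Z*Z*Z => n*n*Z*Z   [Z → n]
n*n*Z*Z => n*n*n*Z   [Z → n]
n*n*n*Z => n*n*n*n   [Z → n]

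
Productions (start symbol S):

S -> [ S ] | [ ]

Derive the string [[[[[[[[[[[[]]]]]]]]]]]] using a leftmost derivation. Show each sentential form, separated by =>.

S=>[S]=>[[S]]=>[[[S]]]=>[[[[S]]]]=>[[[[[S]]]]]=>[[[[[[S]]]]]]=>[[[[[[[S]]]]]]]=>[[[[[[[[S]]]]]]]]=>[[[[[[[[[S]]]]]]]]]=>[[[[[[[[[[S]]]]]]]]]]=>[[[[[[[[[[[S]]]]]]]]]]]=>[[[[[[[[[[[[]]]]]]]]]]]]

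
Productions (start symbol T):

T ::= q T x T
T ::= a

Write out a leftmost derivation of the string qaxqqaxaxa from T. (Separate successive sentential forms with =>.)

T => qTxT   [T ::= q T x T]
qTxT => qaxT   [T ::= a]
qaxT => qaxqTxT   [T ::= q T x T]
qaxqTxT => qaxqqTxTxT   [T ::= q T x T]
qaxqqTxTxT => qaxqqaxTxT   [T ::= a]
qaxqqaxTxT => qaxqqaxaxT   [T ::= a]
qaxqqaxaxT => qaxqqaxaxa   [T ::= a]

T => qTxT => qaxT => qaxqTxT => qaxqqTxTxT => qaxqqaxTxT => qaxqqaxaxT => qaxqqaxaxa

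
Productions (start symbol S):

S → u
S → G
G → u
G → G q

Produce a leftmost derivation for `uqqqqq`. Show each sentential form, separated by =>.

S=>G=>Gq=>Gqq=>Gqqq=>Gqqqq=>Gqqqqq=>uqqqqq

S => G   [S → G]
G => Gq   [G → G q]
Gq => Gqq   [G → G q]
Gqq => Gqqq   [G → G q]
Gqqq => Gqqqq   [G → G q]
Gqqqq => Gqqqqq   [G → G q]
Gqqqqq => uqqqqq   [G → u]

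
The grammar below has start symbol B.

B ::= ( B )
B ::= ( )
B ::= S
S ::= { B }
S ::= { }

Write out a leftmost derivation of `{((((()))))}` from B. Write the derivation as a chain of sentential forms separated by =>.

B => S   [B ::= S]
S => {B}   [S ::= { B }]
{B} => {(B)}   [B ::= ( B )]
{(B)} => {((B))}   [B ::= ( B )]
{((B))} => {(((B)))}   [B ::= ( B )]
{(((B)))} => {((((B))))}   [B ::= ( B )]
{((((B))))} => {((((()))))}   [B ::= ( )]

B=>S=>{B}=>{(B)}=>{((B))}=>{(((B)))}=>{((((B))))}=>{((((()))))}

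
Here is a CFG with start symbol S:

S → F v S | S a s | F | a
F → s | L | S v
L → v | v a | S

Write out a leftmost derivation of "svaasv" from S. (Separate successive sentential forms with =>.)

S=>F=>Sv=>Sasv=>FvSasv=>svSasv=>svaasv

S => F   [S → F]
F => Sv   [F → S v]
Sv => Sasv   [S → S a s]
Sasv => FvSasv   [S → F v S]
FvSasv => svSasv   [F → s]
svSasv => svaasv   [S → a]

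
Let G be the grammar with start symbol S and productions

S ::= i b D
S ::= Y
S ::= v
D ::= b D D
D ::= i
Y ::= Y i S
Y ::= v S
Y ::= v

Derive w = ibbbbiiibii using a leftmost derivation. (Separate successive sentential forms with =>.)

S=>ibD=>ibbDD=>ibbbDDD=>ibbbbDDDD=>ibbbbiDDD=>ibbbbiiDD=>ibbbbiiiD=>ibbbbiiibDD=>ibbbbiiibiD=>ibbbbiiibii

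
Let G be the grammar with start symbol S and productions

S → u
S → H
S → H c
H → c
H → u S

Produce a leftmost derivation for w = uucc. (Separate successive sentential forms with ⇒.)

S ⇒ Hc ⇒ uSc ⇒ uHc ⇒ uuSc ⇒ uuHc ⇒ uucc

S ⇒ Hc   [S → H c]
Hc ⇒ uSc   [H → u S]
uSc ⇒ uHc   [S → H]
uHc ⇒ uuSc   [H → u S]
uuSc ⇒ uuHc   [S → H]
uuHc ⇒ uucc   [H → c]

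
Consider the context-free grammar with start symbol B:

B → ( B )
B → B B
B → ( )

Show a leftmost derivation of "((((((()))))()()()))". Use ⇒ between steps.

B ⇒ (B) ⇒ ((B)) ⇒ ((BB)) ⇒ (((B)B)) ⇒ ((((B))B)) ⇒ (((((B)))B)) ⇒ ((((((B))))B)) ⇒ ((((((()))))B)) ⇒ ((((((()))))BB)) ⇒ ((((((()))))()B)) ⇒ ((((((()))))()BB)) ⇒ ((((((()))))()()B)) ⇒ ((((((()))))()()()))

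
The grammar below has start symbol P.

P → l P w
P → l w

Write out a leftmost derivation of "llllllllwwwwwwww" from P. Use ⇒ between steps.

P ⇒ lPw   [P → l P w]
lPw ⇒ llPww   [P → l P w]
llPww ⇒ lllPwww   [P → l P w]
lllPwww ⇒ llllPwwww   [P → l P w]
llllPwwww ⇒ lllllPwwwww   [P → l P w]
lllllPwwwww ⇒ llllllPwwwwww   [P → l P w]
llllllPwwwwww ⇒ lllllllPwwwwwww   [P → l P w]
lllllllPwwwwwww ⇒ llllllllwwwwwwww   [P → l w]

P ⇒ lPw ⇒ llPww ⇒ lllPwww ⇒ llllPwwww ⇒ lllllPwwwww ⇒ llllllPwwwwww ⇒ lllllllPwwwwwww ⇒ llllllllwwwwwwww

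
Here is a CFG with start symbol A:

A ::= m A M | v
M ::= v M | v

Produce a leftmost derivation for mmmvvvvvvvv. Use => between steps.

A => mAM => mmAMM => mmmAMMM => mmmvMMM => mmmvvMMM => mmmvvvMMM => mmmvvvvMMM => mmmvvvvvMM => mmmvvvvvvM => mmmvvvvvvvM => mmmvvvvvvvv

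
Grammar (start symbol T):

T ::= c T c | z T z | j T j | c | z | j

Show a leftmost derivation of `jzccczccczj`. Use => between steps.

T=>jTj=>jzTzj=>jzcTczj=>jzccTcczj=>jzcccTccczj=>jzccczccczj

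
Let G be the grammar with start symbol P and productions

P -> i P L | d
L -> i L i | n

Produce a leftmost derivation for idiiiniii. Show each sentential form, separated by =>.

P=>iPL=>idL=>idiLi=>idiiLii=>idiiiLiii=>idiiiniii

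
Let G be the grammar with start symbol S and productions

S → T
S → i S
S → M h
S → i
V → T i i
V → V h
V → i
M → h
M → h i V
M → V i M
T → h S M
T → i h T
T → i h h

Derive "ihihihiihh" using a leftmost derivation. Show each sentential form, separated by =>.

S => iS => iMh => ihiVh => ihiVhh => ihiTiihh => ihihSMiihh => ihihiMiihh => ihihihiihh

S => iS   [S → i S]
iS => iMh   [S → M h]
iMh => ihiVh   [M → h i V]
ihiVh => ihiVhh   [V → V h]
ihiVhh => ihiTiihh   [V → T i i]
ihiTiihh => ihihSMiihh   [T → h S M]
ihihSMiihh => ihihiMiihh   [S → i]
ihihiMiihh => ihihihiihh   [M → h]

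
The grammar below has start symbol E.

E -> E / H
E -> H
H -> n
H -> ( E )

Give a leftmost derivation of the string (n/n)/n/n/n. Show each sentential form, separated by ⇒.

E ⇒ E/H ⇒ E/H/H ⇒ E/H/H/H ⇒ H/H/H/H ⇒ (E)/H/H/H ⇒ (E/H)/H/H/H ⇒ (H/H)/H/H/H ⇒ (n/H)/H/H/H ⇒ (n/n)/H/H/H ⇒ (n/n)/n/H/H ⇒ (n/n)/n/n/H ⇒ (n/n)/n/n/n

E ⇒ E/H   [E -> E / H]
E/H ⇒ E/H/H   [E -> E / H]
E/H/H ⇒ E/H/H/H   [E -> E / H]
E/H/H/H ⇒ H/H/H/H   [E -> H]
H/H/H/H ⇒ (E)/H/H/H   [H -> ( E )]
(E)/H/H/H ⇒ (E/H)/H/H/H   [E -> E / H]
(E/H)/H/H/H ⇒ (H/H)/H/H/H   [E -> H]
(H/H)/H/H/H ⇒ (n/H)/H/H/H   [H -> n]
(n/H)/H/H/H ⇒ (n/n)/H/H/H   [H -> n]
(n/n)/H/H/H ⇒ (n/n)/n/H/H   [H -> n]
(n/n)/n/H/H ⇒ (n/n)/n/n/H   [H -> n]
(n/n)/n/n/H ⇒ (n/n)/n/n/n   [H -> n]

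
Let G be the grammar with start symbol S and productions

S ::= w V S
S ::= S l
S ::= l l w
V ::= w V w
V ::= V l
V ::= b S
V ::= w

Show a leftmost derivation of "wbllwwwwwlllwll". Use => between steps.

S => Sl => wVSl => wbSSl => wbllwSl => wbllwSll => wbllwwVSll => wbllwwVlSll => wbllwwwVwlSll => wbllwwwwwlSll => wbllwwwwwlllwll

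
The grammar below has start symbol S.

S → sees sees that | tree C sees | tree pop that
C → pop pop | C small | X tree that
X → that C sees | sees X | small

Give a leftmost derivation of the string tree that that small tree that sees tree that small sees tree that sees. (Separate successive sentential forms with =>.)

S => tree C sees => tree X tree that sees => tree that C sees tree that sees => tree that C small sees tree that sees => tree that X tree that small sees tree that sees => tree that that C sees tree that small sees tree that sees => tree that that X tree that sees tree that small sees tree that sees => tree that that small tree that sees tree that small sees tree that sees

S => tree C sees   [S → tree C sees]
tree C sees => tree X tree that sees   [C → X tree that]
tree X tree that sees => tree that C sees tree that sees   [X → that C sees]
tree that C sees tree that sees => tree that C small sees tree that sees   [C → C small]
tree that C small sees tree that sees => tree that X tree that small sees tree that sees   [C → X tree that]
tree that X tree that small sees tree that sees => tree that that C sees tree that small sees tree that sees   [X → that C sees]
tree that that C sees tree that small sees tree that sees => tree that that X tree that sees tree that small sees tree that sees   [C → X tree that]
tree that that X tree that sees tree that small sees tree that sees => tree that that small tree that sees tree that small sees tree that sees   [X → small]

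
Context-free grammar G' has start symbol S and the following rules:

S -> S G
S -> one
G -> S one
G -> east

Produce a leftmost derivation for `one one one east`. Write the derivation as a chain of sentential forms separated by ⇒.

S ⇒ S G ⇒ S G G ⇒ one G G ⇒ one S one G ⇒ one one one G ⇒ one one one east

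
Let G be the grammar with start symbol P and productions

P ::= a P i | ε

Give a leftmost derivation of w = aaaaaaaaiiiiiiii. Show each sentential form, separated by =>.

P => aPi => aaPii => aaaPiii => aaaaPiiii => aaaaaPiiiii => aaaaaaPiiiiii => aaaaaaaPiiiiiii => aaaaaaaaPiiiiiiii => aaaaaaaaiiiiiiii

P => aPi   [P ::= a P i]
aPi => aaPii   [P ::= a P i]
aaPii => aaaPiii   [P ::= a P i]
aaaPiii => aaaaPiiii   [P ::= a P i]
aaaaPiiii => aaaaaPiiiii   [P ::= a P i]
aaaaaPiiiii => aaaaaaPiiiiii   [P ::= a P i]
aaaaaaPiiiiii => aaaaaaaPiiiiiii   [P ::= a P i]
aaaaaaaPiiiiiii => aaaaaaaaPiiiiiiii   [P ::= a P i]
aaaaaaaaPiiiiiiii => aaaaaaaaiiiiiiii   [P ::= ε]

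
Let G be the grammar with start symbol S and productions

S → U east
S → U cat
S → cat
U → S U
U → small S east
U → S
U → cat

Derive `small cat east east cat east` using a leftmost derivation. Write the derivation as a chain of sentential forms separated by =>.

S => U east   [S → U east]
U east => S east   [U → S]
S east => U cat east   [S → U cat]
U cat east => S cat east   [U → S]
S cat east => U east cat east   [S → U east]
U east cat east => small S east east cat east   [U → small S east]
small S east east cat east => small cat east east cat east   [S → cat]

S => U east => S east => U cat east => S cat east => U east cat east => small S east east cat east => small cat east east cat east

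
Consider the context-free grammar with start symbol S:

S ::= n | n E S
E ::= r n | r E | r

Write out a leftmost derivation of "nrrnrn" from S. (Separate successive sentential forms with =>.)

S => nES   [S ::= n E S]
nES => nrES   [E ::= r E]
nrES => nrrS   [E ::= r]
nrrS => nrrnES   [S ::= n E S]
nrrnES => nrrnrS   [E ::= r]
nrrnrS => nrrnrn   [S ::= n]

S => nES => nrES => nrrS => nrrnES => nrrnrS => nrrnrn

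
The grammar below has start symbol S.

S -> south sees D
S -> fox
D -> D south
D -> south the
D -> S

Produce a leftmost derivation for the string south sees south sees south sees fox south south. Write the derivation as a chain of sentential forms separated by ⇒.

S ⇒ south sees D ⇒ south sees S ⇒ south sees south sees D ⇒ south sees south sees D south ⇒ south sees south sees S south ⇒ south sees south sees south sees D south ⇒ south sees south sees south sees D south south ⇒ south sees south sees south sees S south south ⇒ south sees south sees south sees fox south south

S ⇒ south sees D   [S -> south sees D]
south sees D ⇒ south sees S   [D -> S]
south sees S ⇒ south sees south sees D   [S -> south sees D]
south sees south sees D ⇒ south sees south sees D south   [D -> D south]
south sees south sees D south ⇒ south sees south sees S south   [D -> S]
south sees south sees S south ⇒ south sees south sees south sees D south   [S -> south sees D]
south sees south sees south sees D south ⇒ south sees south sees south sees D south south   [D -> D south]
south sees south sees south sees D south south ⇒ south sees south sees south sees S south south   [D -> S]
south sees south sees south sees S south south ⇒ south sees south sees south sees fox south south   [S -> fox]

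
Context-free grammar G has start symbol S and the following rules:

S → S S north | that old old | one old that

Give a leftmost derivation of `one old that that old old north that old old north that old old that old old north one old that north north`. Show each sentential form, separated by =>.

S => S S north => S S north S north => S S north S north S north => one old that S north S north S north => one old that that old old north S north S north => one old that that old old north that old old north S north => one old that that old old north that old old north S S north north => one old that that old old north that old old north S S north S north north => one old that that old old north that old old north that old old S north S north north => one old that that old old north that old old north that old old that old old north S north north => one old that that old old north that old old north that old old that old old north one old that north north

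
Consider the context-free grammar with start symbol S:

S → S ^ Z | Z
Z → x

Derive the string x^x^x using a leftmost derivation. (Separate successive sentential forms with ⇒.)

S ⇒ S^Z ⇒ S^Z^Z ⇒ Z^Z^Z ⇒ x^Z^Z ⇒ x^x^Z ⇒ x^x^x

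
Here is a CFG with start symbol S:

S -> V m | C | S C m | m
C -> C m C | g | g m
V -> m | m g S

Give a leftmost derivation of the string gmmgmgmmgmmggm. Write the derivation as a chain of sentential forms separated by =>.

S => SCm => CCm => CmCCm => CmCmCCm => gmmCmCCm => gmmgmCCm => gmmgmCmCCm => gmmgmCmCmCCm => gmmgmgmmCmCCm => gmmgmgmmgmmCCm => gmmgmgmmgmmgCm => gmmgmgmmgmmggm

S => SCm   [S -> S C m]
SCm => CCm   [S -> C]
CCm => CmCCm   [C -> C m C]
CmCCm => CmCmCCm   [C -> C m C]
CmCmCCm => gmmCmCCm   [C -> g m]
gmmCmCCm => gmmgmCCm   [C -> g]
gmmgmCCm => gmmgmCmCCm   [C -> C m C]
gmmgmCmCCm => gmmgmCmCmCCm   [C -> C m C]
gmmgmCmCmCCm => gmmgmgmmCmCCm   [C -> g m]
gmmgmgmmCmCCm => gmmgmgmmgmmCCm   [C -> g m]
gmmgmgmmgmmCCm => gmmgmgmmgmmgCm   [C -> g]
gmmgmgmmgmmgCm => gmmgmgmmgmmggm   [C -> g]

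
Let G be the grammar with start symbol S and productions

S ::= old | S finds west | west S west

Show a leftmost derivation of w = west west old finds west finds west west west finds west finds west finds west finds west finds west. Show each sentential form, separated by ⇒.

S ⇒ S finds west ⇒ S finds west finds west ⇒ S finds west finds west finds west ⇒ S finds west finds west finds west finds west ⇒ S finds west finds west finds west finds west finds west ⇒ west S west finds west finds west finds west finds west finds west ⇒ west west S west west finds west finds west finds west finds west finds west ⇒ west west S finds west west west finds west finds west finds west finds west finds west ⇒ west west S finds west finds west west west finds west finds west finds west finds west finds west ⇒ west west old finds west finds west west west finds west finds west finds west finds west finds west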